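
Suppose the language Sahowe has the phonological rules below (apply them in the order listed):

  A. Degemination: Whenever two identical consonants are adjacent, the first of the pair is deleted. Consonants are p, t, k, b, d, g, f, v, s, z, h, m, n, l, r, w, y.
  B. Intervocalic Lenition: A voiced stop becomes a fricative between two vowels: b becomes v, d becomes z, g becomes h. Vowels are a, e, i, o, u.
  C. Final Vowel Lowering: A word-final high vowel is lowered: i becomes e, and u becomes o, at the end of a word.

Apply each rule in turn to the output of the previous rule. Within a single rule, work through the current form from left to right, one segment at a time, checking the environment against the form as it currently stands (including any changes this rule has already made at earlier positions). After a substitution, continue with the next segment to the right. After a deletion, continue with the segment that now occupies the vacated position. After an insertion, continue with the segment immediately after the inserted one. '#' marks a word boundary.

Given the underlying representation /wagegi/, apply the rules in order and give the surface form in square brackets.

A Degemination: no change — [wagegi]
B Intervocalic Lenition: [wagegi] → [wahehi]
C Final Vowel Lowering: [wahehi] → [wahehe]

[wahehe]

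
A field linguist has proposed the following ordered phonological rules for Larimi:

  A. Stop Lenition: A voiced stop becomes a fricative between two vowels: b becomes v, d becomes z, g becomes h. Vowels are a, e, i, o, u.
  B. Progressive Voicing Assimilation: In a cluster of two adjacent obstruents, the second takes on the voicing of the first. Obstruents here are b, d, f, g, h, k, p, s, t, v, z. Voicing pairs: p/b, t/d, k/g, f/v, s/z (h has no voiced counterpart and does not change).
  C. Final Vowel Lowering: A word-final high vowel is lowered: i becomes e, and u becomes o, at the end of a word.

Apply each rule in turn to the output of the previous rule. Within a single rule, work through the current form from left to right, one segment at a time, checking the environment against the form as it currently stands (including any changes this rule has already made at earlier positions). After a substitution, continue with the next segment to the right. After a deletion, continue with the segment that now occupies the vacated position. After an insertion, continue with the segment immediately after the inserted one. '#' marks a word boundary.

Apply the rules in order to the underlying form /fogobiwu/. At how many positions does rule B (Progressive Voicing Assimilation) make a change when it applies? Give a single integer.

0

A Stop Lenition: [fogobiwu] → [fohoviwu]
B Progressive Voicing Assimilation: no change — [fohoviwu]
C Final Vowel Lowering: [fohoviwu] → [fohoviwo]
Rule B changed 0 position(s).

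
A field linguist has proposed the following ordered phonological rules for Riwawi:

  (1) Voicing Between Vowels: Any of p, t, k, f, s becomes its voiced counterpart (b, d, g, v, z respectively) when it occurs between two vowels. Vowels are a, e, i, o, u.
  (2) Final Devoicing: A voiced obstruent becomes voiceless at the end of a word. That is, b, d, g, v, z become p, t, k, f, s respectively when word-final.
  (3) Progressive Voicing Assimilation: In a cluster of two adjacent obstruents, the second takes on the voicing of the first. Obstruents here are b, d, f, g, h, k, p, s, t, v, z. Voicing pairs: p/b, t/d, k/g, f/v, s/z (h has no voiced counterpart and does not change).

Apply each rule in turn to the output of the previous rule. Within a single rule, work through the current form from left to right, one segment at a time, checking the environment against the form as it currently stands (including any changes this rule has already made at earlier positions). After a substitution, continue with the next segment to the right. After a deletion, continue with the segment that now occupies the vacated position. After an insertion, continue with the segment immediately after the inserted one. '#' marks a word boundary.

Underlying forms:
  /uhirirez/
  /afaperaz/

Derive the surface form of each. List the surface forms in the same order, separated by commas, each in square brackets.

/uhirirez/:
  (1) Voicing Between Vowels: no change — [uhirirez]
  (2) Final Devoicing: [uhirirez] → [uhirires]
  (3) Progressive Voicing Assimilation: no change — [uhirires]
/afaperaz/:
  (1) Voicing Between Vowels: [afaperaz] → [avaberaz]
  (2) Final Devoicing: [avaberaz] → [avaberas]
  (3) Progressive Voicing Assimilation: no change — [avaberas]

[uhirires], [avaberas]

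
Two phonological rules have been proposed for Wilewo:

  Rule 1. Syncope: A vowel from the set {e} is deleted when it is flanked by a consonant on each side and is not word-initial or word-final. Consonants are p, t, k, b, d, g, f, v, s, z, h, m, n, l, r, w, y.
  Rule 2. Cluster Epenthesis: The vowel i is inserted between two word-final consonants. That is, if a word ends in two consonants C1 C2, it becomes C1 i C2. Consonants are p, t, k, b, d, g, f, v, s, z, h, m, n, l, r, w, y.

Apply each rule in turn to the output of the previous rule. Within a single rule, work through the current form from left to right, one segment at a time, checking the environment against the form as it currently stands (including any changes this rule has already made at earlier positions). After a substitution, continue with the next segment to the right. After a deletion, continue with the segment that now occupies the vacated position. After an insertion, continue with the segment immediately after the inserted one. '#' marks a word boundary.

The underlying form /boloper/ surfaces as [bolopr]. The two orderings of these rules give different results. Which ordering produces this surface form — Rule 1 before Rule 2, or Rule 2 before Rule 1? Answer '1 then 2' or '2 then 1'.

Order 1 then 2:
  1 Syncope: [boloper] → [bolopr]
  2 Cluster Epenthesis: [bolopr] → [bolopir]
  result: [bolopir]
Order 2 then 1:
  2 Cluster Epenthesis: no change — [boloper]
  1 Syncope: [boloper] → [bolopr]
  result: [bolopr]

2 then 1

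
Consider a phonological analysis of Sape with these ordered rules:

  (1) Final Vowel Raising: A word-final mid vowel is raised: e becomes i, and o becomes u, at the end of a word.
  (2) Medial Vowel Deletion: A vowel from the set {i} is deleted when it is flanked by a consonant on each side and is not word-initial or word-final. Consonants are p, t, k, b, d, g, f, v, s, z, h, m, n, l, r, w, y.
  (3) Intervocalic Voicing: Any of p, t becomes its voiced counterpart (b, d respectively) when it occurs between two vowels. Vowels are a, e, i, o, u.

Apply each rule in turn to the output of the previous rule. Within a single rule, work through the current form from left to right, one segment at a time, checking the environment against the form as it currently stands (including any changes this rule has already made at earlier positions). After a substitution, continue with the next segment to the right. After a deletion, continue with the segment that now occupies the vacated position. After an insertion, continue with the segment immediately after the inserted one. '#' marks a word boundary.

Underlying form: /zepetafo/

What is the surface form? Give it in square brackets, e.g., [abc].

(1) Final Vowel Raising: [zepetafo] → [zepetafu]
(2) Medial Vowel Deletion: no change — [zepetafu]
(3) Intervocalic Voicing: [zepetafu] → [zebedafu]

[zebedafu]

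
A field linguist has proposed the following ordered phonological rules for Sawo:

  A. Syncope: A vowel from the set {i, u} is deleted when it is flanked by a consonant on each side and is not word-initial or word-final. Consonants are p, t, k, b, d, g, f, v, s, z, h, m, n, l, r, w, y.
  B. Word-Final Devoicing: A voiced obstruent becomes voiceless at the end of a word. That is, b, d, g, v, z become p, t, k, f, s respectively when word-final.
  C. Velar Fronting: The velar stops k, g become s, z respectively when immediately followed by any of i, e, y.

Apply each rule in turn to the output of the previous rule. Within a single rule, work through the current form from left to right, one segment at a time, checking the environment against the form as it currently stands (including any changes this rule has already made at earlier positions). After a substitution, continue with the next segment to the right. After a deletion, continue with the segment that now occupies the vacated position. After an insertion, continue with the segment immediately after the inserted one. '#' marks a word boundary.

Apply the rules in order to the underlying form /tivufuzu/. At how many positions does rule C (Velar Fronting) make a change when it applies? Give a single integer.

0

A Syncope: [tivufuzu] → [tvfzu]
B Word-Final Devoicing: no change — [tvfzu]
C Velar Fronting: no change — [tvfzu]
Rule C changed 0 position(s).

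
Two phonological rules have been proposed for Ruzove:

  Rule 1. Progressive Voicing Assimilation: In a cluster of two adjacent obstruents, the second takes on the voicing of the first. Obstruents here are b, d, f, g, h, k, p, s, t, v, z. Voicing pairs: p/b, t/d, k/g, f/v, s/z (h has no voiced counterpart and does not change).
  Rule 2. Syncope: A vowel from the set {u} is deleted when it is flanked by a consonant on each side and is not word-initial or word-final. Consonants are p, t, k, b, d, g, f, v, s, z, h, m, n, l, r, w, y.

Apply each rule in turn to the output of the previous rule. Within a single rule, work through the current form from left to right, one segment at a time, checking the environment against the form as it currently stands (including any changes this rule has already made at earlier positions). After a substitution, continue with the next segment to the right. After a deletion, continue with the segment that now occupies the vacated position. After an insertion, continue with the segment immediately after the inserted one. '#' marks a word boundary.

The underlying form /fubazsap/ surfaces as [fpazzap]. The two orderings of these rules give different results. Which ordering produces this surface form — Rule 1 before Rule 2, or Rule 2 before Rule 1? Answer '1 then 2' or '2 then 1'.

Order 1 then 2:
  1 Progressive Voicing Assimilation: [fubazsap] → [fubazzap]
  2 Syncope: [fubazzap] → [fbazzap]
  result: [fbazzap]
Order 2 then 1:
  2 Syncope: [fubazsap] → [fbazsap]
  1 Progressive Voicing Assimilation: [fbazsap] → [fpazzap]
  result: [fpazzap]

2 then 1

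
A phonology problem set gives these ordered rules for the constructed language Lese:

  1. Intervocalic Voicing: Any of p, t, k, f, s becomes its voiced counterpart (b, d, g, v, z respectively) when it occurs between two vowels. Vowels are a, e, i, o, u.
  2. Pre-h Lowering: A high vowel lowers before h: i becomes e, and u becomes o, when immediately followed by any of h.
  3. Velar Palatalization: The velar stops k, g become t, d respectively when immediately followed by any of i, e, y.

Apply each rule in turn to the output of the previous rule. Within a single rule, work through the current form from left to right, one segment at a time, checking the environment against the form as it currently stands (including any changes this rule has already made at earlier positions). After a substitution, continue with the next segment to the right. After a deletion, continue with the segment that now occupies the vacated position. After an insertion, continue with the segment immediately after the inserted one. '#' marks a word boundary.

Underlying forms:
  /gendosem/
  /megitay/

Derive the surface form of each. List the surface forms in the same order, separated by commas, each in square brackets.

[dendozem], [mediday]

/gendosem/:
  1 Intervocalic Voicing: [gendosem] → [gendozem]
  2 Pre-h Lowering: no change — [gendozem]
  3 Velar Palatalization: [gendozem] → [dendozem]
/megitay/:
  1 Intervocalic Voicing: [megitay] → [megiday]
  2 Pre-h Lowering: no change — [megiday]
  3 Velar Palatalization: [megiday] → [mediday]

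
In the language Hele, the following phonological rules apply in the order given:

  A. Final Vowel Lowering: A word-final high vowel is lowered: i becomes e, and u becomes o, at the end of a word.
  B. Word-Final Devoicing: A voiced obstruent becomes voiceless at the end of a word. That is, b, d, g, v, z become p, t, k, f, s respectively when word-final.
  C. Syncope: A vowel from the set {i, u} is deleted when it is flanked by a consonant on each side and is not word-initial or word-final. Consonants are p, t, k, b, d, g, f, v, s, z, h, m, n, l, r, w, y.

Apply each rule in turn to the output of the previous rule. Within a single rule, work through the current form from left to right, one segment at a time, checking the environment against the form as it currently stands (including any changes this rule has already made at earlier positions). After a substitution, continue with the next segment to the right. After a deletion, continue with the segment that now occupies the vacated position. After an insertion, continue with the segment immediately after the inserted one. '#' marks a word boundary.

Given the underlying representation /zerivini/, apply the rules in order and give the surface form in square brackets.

[zervne]

A Final Vowel Lowering: [zerivini] → [zerivine]
B Word-Final Devoicing: no change — [zerivine]
C Syncope: [zerivine] → [zervne]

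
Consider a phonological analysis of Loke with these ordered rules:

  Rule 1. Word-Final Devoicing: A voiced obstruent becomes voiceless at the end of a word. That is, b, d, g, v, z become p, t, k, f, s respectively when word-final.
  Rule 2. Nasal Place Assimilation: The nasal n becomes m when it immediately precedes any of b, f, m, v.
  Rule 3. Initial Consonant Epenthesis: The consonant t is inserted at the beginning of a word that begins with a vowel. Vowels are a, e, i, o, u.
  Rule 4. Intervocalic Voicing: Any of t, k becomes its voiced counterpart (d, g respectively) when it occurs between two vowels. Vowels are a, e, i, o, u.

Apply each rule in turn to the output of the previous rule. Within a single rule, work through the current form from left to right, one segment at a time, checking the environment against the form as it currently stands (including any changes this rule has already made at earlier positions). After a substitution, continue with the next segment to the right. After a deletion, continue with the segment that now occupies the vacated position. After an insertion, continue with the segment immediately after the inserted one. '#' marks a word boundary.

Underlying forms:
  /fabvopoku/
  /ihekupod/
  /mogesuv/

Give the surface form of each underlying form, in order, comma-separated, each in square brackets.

[fabvopogu], [tihegupot], [mogesuf]

/fabvopoku/:
  Rule 1 Word-Final Devoicing: no change — [fabvopoku]
  Rule 2 Nasal Place Assimilation: no change — [fabvopoku]
  Rule 3 Initial Consonant Epenthesis: no change — [fabvopoku]
  Rule 4 Intervocalic Voicing: [fabvopoku] → [fabvopogu]
/ihekupod/:
  Rule 1 Word-Final Devoicing: [ihekupod] → [ihekupot]
  Rule 2 Nasal Place Assimilation: no change — [ihekupot]
  Rule 3 Initial Consonant Epenthesis: [ihekupot] → [tihekupot]
  Rule 4 Intervocalic Voicing: [tihekupot] → [tihegupot]
/mogesuv/:
  Rule 1 Word-Final Devoicing: [mogesuv] → [mogesuf]
  Rule 2 Nasal Place Assimilation: no change — [mogesuf]
  Rule 3 Initial Consonant Epenthesis: no change — [mogesuf]
  Rule 4 Intervocalic Voicing: no change — [mogesuf]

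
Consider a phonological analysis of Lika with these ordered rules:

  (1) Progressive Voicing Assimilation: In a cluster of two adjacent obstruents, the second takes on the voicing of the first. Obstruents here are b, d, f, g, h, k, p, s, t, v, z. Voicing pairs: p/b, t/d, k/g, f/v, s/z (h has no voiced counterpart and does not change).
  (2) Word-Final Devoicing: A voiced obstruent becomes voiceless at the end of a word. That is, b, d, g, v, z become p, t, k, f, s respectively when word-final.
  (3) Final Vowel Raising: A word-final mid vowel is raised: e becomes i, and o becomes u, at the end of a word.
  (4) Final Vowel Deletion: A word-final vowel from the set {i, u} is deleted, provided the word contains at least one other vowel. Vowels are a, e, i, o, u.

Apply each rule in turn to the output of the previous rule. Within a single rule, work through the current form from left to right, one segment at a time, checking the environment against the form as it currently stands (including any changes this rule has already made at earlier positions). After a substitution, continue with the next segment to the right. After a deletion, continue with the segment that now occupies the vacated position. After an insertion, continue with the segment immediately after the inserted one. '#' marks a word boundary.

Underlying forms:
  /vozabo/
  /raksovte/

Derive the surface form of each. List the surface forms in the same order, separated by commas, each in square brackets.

/vozabo/:
  (1) Progressive Voicing Assimilation: no change — [vozabo]
  (2) Word-Final Devoicing: no change — [vozabo]
  (3) Final Vowel Raising: [vozabo] → [vozabu]
  (4) Final Vowel Deletion: [vozabu] → [vozab]
/raksovte/:
  (1) Progressive Voicing Assimilation: [raksovte] → [raksovde]
  (2) Word-Final Devoicing: no change — [raksovde]
  (3) Final Vowel Raising: [raksovde] → [raksovdi]
  (4) Final Vowel Deletion: [raksovdi] → [raksovd]

[vozab], [raksovd]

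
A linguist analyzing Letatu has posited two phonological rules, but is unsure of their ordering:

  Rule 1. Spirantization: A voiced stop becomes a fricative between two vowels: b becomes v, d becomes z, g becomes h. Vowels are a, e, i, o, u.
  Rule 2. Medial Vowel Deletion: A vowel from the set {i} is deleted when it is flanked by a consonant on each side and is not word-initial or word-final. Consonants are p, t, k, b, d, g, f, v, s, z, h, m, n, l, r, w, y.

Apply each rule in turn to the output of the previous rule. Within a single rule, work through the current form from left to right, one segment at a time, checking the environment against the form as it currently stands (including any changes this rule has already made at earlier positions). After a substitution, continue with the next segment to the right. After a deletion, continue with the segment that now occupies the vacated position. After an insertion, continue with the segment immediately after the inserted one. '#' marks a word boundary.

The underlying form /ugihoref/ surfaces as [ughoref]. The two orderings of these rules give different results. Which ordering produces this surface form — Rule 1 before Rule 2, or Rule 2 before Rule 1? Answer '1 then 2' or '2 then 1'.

Order 1 then 2:
  1 Spirantization: [ugihoref] → [uhihoref]
  2 Medial Vowel Deletion: [uhihoref] → [uhhoref]
  result: [uhhoref]
Order 2 then 1:
  2 Medial Vowel Deletion: [ugihoref] → [ughoref]
  1 Spirantization: no change — [ughoref]
  result: [ughoref]

2 then 1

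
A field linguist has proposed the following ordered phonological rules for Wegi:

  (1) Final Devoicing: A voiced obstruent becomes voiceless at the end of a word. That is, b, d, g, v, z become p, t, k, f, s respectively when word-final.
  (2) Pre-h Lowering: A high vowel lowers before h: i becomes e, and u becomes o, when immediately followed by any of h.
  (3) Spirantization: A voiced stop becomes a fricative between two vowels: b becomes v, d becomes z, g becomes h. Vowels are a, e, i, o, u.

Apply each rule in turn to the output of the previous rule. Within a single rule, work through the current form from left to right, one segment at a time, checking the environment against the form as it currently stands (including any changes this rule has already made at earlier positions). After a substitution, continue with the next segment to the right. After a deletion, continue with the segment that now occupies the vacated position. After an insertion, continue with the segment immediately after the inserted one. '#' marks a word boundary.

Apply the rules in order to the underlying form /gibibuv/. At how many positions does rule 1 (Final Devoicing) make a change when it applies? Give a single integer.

1

(1) Final Devoicing: [gibibuv] → [gibibuf]
(2) Pre-h Lowering: no change — [gibibuf]
(3) Spirantization: [gibibuf] → [givivuf]
Rule 1 changed 1 position(s).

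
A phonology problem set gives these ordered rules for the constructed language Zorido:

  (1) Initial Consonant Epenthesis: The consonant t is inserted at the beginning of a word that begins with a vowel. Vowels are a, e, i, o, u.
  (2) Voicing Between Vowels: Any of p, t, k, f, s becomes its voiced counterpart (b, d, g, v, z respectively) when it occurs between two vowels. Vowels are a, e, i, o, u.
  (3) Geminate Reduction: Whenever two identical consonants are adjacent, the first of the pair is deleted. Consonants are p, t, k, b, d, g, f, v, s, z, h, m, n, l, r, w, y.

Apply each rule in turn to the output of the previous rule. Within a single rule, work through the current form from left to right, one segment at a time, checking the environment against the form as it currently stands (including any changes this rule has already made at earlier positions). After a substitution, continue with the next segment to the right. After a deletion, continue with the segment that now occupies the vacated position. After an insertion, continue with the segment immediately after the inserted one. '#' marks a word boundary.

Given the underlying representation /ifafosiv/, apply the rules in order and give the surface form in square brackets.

[tivavoziv]

(1) Initial Consonant Epenthesis: [ifafosiv] → [tifafosiv]
(2) Voicing Between Vowels: [tifafosiv] → [tivavoziv]
(3) Geminate Reduction: no change — [tivavoziv]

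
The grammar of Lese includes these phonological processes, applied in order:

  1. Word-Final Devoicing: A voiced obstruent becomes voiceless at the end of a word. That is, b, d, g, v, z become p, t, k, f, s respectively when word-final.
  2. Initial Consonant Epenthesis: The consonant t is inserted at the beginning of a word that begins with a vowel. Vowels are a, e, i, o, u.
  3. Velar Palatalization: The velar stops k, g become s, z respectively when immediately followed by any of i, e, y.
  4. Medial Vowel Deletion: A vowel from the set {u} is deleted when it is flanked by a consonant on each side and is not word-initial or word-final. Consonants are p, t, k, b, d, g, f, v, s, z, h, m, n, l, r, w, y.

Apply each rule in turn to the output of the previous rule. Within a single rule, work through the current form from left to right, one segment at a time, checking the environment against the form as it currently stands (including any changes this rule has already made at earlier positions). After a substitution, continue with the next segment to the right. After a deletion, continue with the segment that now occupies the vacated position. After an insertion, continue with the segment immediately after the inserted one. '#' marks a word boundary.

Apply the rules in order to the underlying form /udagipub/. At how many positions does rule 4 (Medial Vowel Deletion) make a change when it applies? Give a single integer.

2

1 Word-Final Devoicing: [udagipub] → [udagipup]
2 Initial Consonant Epenthesis: [udagipup] → [tudagipup]
3 Velar Palatalization: [tudagipup] → [tudazipup]
4 Medial Vowel Deletion: [tudazipup] → [tdazipp]
Rule 4 changed 2 position(s).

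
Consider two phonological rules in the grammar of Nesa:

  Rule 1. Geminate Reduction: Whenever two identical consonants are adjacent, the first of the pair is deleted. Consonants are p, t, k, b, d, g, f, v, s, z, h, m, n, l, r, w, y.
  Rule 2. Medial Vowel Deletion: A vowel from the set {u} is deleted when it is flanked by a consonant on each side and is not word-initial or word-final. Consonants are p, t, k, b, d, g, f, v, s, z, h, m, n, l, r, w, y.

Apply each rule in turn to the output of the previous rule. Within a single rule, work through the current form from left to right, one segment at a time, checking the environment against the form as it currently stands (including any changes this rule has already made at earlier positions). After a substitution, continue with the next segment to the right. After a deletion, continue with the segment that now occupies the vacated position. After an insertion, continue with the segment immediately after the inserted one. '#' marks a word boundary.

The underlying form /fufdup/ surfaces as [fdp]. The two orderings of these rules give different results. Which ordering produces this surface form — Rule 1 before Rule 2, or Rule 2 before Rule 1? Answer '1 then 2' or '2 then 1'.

2 then 1

Order 1 then 2:
  1 Geminate Reduction: no change — [fufdup]
  2 Medial Vowel Deletion: [fufdup] → [ffdp]
  result: [ffdp]
Order 2 then 1:
  2 Medial Vowel Deletion: [fufdup] → [ffdp]
  1 Geminate Reduction: [ffdp] → [fdp]
  result: [fdp]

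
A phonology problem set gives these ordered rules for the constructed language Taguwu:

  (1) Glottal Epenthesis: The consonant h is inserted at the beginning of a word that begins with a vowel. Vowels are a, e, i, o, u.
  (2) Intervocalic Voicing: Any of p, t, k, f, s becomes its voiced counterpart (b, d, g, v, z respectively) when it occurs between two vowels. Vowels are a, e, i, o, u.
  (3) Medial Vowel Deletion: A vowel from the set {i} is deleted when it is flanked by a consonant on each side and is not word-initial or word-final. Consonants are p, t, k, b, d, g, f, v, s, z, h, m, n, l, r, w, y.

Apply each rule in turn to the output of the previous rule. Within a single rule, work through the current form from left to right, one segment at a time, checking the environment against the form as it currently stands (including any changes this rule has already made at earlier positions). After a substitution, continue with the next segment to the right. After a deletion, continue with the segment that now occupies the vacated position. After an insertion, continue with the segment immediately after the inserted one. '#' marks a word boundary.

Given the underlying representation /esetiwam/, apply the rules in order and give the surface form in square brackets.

(1) Glottal Epenthesis: [esetiwam] → [hesetiwam]
(2) Intervocalic Voicing: [hesetiwam] → [hezediwam]
(3) Medial Vowel Deletion: [hezediwam] → [hezedwam]

[hezedwam]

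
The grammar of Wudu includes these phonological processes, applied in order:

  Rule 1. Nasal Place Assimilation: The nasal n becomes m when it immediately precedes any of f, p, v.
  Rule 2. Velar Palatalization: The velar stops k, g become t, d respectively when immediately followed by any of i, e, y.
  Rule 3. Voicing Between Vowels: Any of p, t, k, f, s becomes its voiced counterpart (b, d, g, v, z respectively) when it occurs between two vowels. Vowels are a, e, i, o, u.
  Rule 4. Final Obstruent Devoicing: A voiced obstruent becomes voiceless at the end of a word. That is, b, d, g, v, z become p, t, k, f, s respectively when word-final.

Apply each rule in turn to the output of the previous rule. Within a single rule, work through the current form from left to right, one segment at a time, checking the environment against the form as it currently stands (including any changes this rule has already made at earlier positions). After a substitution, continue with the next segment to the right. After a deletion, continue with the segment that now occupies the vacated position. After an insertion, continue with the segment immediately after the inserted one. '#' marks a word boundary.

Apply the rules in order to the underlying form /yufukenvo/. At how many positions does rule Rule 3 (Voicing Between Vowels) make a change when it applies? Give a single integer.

Rule 1 Nasal Place Assimilation: [yufukenvo] → [yufukemvo]
Rule 2 Velar Palatalization: [yufukemvo] → [yufutemvo]
Rule 3 Voicing Between Vowels: [yufutemvo] → [yuvudemvo]
Rule 4 Final Obstruent Devoicing: no change — [yuvudemvo]
Rule Rule 3 changed 2 position(s).

2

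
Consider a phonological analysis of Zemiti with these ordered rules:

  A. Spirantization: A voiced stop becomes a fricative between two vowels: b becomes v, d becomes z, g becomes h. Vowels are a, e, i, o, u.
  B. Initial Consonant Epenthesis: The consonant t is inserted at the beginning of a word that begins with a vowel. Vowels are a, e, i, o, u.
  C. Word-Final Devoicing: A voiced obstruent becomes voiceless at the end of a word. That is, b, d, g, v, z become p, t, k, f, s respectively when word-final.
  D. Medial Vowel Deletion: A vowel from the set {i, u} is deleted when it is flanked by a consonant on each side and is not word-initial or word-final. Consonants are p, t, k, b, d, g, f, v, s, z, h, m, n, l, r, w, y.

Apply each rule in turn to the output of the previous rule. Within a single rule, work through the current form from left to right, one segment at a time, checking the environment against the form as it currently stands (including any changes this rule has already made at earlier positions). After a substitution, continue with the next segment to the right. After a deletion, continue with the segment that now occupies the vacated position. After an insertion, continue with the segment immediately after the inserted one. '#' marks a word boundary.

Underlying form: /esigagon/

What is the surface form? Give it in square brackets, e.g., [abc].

A Spirantization: [esigagon] → [esihahon]
B Initial Consonant Epenthesis: [esihahon] → [tesihahon]
C Word-Final Devoicing: no change — [tesihahon]
D Medial Vowel Deletion: [tesihahon] → [teshahon]

[teshahon]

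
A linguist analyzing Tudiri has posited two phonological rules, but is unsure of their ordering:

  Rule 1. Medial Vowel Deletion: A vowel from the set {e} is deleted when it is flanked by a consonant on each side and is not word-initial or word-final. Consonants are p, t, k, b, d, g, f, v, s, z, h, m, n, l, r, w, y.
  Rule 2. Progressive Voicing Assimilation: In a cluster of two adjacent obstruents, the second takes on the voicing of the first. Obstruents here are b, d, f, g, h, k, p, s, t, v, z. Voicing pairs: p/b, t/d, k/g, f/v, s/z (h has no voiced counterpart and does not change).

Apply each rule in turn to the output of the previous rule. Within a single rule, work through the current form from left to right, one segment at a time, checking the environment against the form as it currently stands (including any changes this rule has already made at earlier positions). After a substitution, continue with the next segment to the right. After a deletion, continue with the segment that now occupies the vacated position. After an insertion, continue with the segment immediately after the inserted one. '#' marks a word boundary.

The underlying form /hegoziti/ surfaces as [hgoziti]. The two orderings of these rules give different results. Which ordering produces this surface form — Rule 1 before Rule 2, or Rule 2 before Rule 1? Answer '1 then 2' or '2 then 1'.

2 then 1

Order 1 then 2:
  1 Medial Vowel Deletion: [hegoziti] → [hgoziti]
  2 Progressive Voicing Assimilation: [hgoziti] → [hkoziti]
  result: [hkoziti]
Order 2 then 1:
  2 Progressive Voicing Assimilation: no change — [hegoziti]
  1 Medial Vowel Deletion: [hegoziti] → [hgoziti]
  result: [hgoziti]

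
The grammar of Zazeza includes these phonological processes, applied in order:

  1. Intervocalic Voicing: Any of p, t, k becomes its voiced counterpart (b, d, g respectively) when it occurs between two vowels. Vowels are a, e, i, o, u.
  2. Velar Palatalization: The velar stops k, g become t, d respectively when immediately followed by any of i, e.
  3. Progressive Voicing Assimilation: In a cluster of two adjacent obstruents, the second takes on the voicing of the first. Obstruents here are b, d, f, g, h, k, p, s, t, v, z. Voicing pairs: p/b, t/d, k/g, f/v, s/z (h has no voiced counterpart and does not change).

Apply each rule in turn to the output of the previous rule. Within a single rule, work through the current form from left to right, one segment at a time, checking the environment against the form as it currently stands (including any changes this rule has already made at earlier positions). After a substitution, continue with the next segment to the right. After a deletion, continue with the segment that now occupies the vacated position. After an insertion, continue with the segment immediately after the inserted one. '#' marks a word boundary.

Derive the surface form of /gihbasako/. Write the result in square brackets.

[dihpasago]

1 Intervocalic Voicing: [gihbasako] → [gihbasago]
2 Velar Palatalization: [gihbasago] → [dihbasago]
3 Progressive Voicing Assimilation: [dihbasago] → [dihpasago]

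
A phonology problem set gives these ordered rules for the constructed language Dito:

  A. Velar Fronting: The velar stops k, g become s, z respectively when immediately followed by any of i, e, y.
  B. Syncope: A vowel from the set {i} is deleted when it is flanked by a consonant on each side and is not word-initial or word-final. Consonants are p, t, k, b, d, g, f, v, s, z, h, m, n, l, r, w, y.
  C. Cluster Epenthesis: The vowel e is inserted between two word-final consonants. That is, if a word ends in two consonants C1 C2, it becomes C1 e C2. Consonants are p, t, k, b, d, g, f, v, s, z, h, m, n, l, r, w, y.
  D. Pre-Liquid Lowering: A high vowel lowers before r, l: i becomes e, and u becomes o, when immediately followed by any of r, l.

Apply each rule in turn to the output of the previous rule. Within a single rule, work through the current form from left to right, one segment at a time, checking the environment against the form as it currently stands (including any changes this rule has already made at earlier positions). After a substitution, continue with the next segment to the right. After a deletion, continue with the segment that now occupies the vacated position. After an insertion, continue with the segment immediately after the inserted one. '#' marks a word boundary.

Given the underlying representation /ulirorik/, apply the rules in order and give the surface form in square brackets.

A Velar Fronting: no change — [ulirorik]
B Syncope: [ulirorik] → [ulrork]
C Cluster Epenthesis: [ulrork] → [ulrorek]
D Pre-Liquid Lowering: [ulrorek] → [olrorek]

[olrorek]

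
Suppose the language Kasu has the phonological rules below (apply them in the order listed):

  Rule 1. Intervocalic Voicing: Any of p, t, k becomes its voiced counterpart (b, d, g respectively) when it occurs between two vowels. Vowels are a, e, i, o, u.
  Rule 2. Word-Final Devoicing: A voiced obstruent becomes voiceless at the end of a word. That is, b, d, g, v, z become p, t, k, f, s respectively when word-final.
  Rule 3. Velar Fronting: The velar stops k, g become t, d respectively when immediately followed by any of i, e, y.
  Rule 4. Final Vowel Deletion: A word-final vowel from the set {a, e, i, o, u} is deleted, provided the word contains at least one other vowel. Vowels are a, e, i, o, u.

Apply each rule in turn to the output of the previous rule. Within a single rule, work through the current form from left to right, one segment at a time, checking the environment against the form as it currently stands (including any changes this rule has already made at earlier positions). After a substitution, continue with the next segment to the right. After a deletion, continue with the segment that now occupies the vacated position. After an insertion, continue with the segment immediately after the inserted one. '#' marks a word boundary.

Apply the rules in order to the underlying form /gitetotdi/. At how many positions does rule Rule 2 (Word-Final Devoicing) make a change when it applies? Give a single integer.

Rule 1 Intervocalic Voicing: [gitetotdi] → [gidedotdi]
Rule 2 Word-Final Devoicing: no change — [gidedotdi]
Rule 3 Velar Fronting: [gidedotdi] → [didedotdi]
Rule 4 Final Vowel Deletion: [didedotdi] → [didedotd]
Rule Rule 2 changed 0 position(s).

0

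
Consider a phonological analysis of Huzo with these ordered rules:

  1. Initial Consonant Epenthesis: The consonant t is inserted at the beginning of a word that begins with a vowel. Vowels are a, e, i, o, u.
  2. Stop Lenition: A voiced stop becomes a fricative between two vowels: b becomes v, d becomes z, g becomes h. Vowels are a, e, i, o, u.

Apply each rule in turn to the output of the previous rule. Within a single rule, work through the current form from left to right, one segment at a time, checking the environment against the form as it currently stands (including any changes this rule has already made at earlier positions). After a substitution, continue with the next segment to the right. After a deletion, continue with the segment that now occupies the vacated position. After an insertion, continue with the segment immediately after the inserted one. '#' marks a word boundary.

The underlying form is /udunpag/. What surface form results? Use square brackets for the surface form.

1 Initial Consonant Epenthesis: [udunpag] → [tudunpag]
2 Stop Lenition: [tudunpag] → [tuzunpag]

[tuzunpag]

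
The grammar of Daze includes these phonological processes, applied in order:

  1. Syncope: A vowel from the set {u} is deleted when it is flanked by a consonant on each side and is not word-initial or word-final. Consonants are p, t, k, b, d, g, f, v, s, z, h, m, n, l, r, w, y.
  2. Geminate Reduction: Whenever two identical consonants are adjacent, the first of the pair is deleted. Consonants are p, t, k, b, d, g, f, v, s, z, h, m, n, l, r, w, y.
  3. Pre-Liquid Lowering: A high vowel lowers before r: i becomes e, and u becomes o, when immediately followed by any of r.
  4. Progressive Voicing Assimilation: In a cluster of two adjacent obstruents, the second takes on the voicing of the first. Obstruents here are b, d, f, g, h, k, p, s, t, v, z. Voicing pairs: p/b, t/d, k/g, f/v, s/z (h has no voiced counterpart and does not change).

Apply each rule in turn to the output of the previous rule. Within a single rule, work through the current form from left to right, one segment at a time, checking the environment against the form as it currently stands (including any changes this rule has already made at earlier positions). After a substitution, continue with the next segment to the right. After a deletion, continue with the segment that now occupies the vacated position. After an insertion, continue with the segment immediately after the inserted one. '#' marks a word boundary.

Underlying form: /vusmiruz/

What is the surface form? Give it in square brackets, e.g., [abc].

[vzmerz]

1 Syncope: [vusmiruz] → [vsmirz]
2 Geminate Reduction: no change — [vsmirz]
3 Pre-Liquid Lowering: [vsmirz] → [vsmerz]
4 Progressive Voicing Assimilation: [vsmerz] → [vzmerz]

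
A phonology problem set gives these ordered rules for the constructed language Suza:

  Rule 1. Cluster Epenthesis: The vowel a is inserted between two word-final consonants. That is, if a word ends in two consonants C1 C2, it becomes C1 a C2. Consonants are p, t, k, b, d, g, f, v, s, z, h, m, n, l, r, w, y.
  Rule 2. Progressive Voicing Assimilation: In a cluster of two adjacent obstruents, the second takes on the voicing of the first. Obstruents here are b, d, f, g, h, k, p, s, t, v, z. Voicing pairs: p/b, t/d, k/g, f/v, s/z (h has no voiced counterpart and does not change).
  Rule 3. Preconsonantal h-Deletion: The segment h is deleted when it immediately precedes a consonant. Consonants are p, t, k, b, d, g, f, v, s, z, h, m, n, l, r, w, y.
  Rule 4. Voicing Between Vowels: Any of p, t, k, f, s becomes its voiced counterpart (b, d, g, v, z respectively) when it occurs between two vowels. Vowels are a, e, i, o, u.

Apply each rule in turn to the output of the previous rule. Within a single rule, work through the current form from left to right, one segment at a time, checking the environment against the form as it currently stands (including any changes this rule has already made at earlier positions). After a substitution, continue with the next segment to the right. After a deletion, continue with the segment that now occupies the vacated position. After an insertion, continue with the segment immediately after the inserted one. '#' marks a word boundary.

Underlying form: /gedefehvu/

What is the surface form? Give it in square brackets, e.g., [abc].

[gedevevu]

Rule 1 Cluster Epenthesis: no change — [gedefehvu]
Rule 2 Progressive Voicing Assimilation: [gedefehvu] → [gedefehfu]
Rule 3 Preconsonantal h-Deletion: [gedefehfu] → [gedefefu]
Rule 4 Voicing Between Vowels: [gedefefu] → [gedevevu]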